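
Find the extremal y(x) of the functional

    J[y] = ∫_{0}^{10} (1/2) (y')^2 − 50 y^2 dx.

The Lagrangian is L = (1/2) (y')^2 − 50 y^2.
Compute ∂L/∂y = -100y, ∂L/∂y' = y'.
The Euler-Lagrange equation d/dx(∂L/∂y') − ∂L/∂y = 0 reduces to
    y'' + 100 y = 0.
Its general solution is
    y(x) = A sin(10x) + B cos(10x),
with A, B fixed by the endpoint conditions.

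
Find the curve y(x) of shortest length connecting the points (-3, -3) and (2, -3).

Arc-length functional: J[y] = ∫ sqrt(1 + (y')^2) dx.
Lagrangian L = sqrt(1 + (y')^2) has no explicit y dependence, so ∂L/∂y = 0 and the Euler-Lagrange equation gives
    d/dx( y' / sqrt(1 + (y')^2) ) = 0  ⇒  y' / sqrt(1 + (y')^2) = const.
Hence y' is constant, so y(x) is affine.
Fitting the endpoints (-3, -3) and (2, -3):
    slope m = ((-3) − (-3)) / (2 − (-3)) = 0,
    intercept c = (-3) − m·(-3) = -3.
Extremal: y(x) = -3.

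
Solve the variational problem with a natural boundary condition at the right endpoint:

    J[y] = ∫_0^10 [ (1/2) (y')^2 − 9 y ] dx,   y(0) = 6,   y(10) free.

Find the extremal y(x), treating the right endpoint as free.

The Lagrangian L = (1/2) (y')^2 − 9 y gives
    ∂L/∂y = −9,   ∂L/∂y' = y'.
Euler-Lagrange: d/dx(y') − (−9) = 0, i.e. y'' + 9 = 0, so
    y(x) = −(9/2) x^2 + C1 x + C2.
Fixed left endpoint y(0) = 6 ⇒ C2 = 6.
The right endpoint x = 10 is free, so the natural (transversality) condition is ∂L/∂y' |_{x=10} = 0, i.e. y'(10) = 0.
Compute y'(x) = −9 x + C1, so y'(10) = −90 + C1 = 0 ⇒ C1 = 90.
Therefore the extremal is
    y(x) = −(9/2) x^2 + 90 x + 6.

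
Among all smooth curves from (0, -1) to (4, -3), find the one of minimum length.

Arc-length functional: J[y] = ∫ sqrt(1 + (y')^2) dx.
Lagrangian L = sqrt(1 + (y')^2) has no explicit y dependence, so ∂L/∂y = 0 and the Euler-Lagrange equation gives
    d/dx( y' / sqrt(1 + (y')^2) ) = 0  ⇒  y' / sqrt(1 + (y')^2) = const.
Hence y' is constant, so y(x) is affine.
Fitting the endpoints (0, -1) and (4, -3):
    slope m = ((-3) − (-1)) / (4 − 0) = -1/2,
    intercept c = (-1) − m·0 = -1.
Extremal: y(x) = (-1/2) x - 1.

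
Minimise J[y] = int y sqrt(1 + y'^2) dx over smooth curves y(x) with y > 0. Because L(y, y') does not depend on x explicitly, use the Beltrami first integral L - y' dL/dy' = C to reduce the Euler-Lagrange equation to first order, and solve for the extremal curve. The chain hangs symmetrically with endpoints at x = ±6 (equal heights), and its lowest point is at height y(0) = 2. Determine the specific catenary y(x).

The Lagrangian L(y, y') = y sqrt(1 + y'^2) has no explicit x dependence, so the Beltrami identity applies:
    L − y' ∂L/∂y' = C.
Compute ∂L/∂y' = y · y' / sqrt(1 + y'^2). Then
    L − y' ∂L/∂y'
    = y sqrt(1 + y'^2) − y · y'^2 / sqrt(1 + y'^2)
    = y (1 + y'^2 − y'^2) / sqrt(1 + y'^2)
    = y / sqrt(1 + y'^2) = C.
Squaring gives y^2 = C^2 (1 + y'^2), i.e.
    y'^2 = y^2 / C^2 − 1.
Separating variables,
    dy / sqrt(y^2 − C^2) = dx / C,
and integrating gives arccosh(y / C) = (x − a)/C, so
    y(x) = C cosh((x − a)/C),
the catenary. The constants C and a are fixed by the two endpoint conditions (and, for the hanging-chain problem, the length constraint selects C).
Now fit the given data. The endpoints x = ±6 are symmetric at equal height, so the catenary is even about its minimum: a = 0 and y(x) = C cosh(x/C). The lowest point is y(0) = C cosh(0) = C, and we are told y(0) = 2, so C = 2. Therefore
    y(x) = 2 cosh(x/2),
and at the endpoints
    y(±6) = 2 cosh(6/2).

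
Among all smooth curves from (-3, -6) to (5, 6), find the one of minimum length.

Arc-length functional: J[y] = ∫ sqrt(1 + (y')^2) dx.
Lagrangian L = sqrt(1 + (y')^2) has no explicit y dependence, so ∂L/∂y = 0 and the Euler-Lagrange equation gives
    d/dx( y' / sqrt(1 + (y')^2) ) = 0  ⇒  y' / sqrt(1 + (y')^2) = const.
Hence y' is constant, so y(x) is affine.
Fitting the endpoints (-3, -6) and (5, 6):
    slope m = (6 − (-6)) / (5 − (-3)) = 3/2,
    intercept c = (-6) − m·(-3) = -3/2.
Extremal: y(x) = (3/2) x - 3/2.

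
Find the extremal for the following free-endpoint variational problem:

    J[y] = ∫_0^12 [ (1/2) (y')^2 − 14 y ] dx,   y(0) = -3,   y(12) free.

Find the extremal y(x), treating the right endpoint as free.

The Lagrangian L = (1/2) (y')^2 − 14 y gives
    ∂L/∂y = −14,   ∂L/∂y' = y'.
Euler-Lagrange: d/dx(y') − (−14) = 0, i.e. y'' + 14 = 0, so
    y(x) = −(14/2) x^2 + C1 x + C2.
Fixed left endpoint y(0) = -3 ⇒ C2 = -3.
The right endpoint x = 12 is free, so the natural (transversality) condition is ∂L/∂y' |_{x=12} = 0, i.e. y'(12) = 0.
Compute y'(x) = −14 x + C1, so y'(12) = −168 + C1 = 0 ⇒ C1 = 168.
Therefore the extremal is
    y(x) = −7 x^2 + 168 x − 3.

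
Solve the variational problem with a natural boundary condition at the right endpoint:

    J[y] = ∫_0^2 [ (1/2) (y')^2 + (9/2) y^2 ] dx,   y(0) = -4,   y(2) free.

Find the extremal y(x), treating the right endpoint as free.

The Lagrangian L = (1/2) (y')^2 + (9/2) y^2 gives
    ∂L/∂y = 9 y,   ∂L/∂y' = y'.
Euler-Lagrange: y'' − 9 y = 0.
With k = 3, the general solution is
    y(x) = A cosh(3 x) + B sinh(3 x).
Fixed left endpoint y(0) = -4 ⇒ A = -4.
The right endpoint x = 2 is free, so the natural (transversality) condition is ∂L/∂y' |_{x=2} = 0, i.e. y'(2) = 0.
Compute y'(x) = A k sinh(k x) + B k cosh(k x), so
    y'(2) = A k sinh(k·2) + B k cosh(k·2) = 0
    ⇒ B = −A tanh(k·2) = 4 tanh(3·2).
Therefore the extremal is
    y(x) = −4 cosh(3 x) + 4 tanh(3·2) sinh(3 x).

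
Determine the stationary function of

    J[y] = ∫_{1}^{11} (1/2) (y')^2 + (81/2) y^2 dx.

The Lagrangian is L = (1/2) (y')^2 + (81/2) y^2.
Compute ∂L/∂y = 81y, ∂L/∂y' = y'.
The Euler-Lagrange equation d/dx(∂L/∂y') − ∂L/∂y = 0 reduces to
    y'' − 81 y = 0.
Its general solution is
    y(x) = A e^(9x) + B e^(−9x),
with A, B fixed by the endpoint conditions.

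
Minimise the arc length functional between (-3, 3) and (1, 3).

Arc-length functional: J[y] = ∫ sqrt(1 + (y')^2) dx.
Lagrangian L = sqrt(1 + (y')^2) has no explicit y dependence, so ∂L/∂y = 0 and the Euler-Lagrange equation gives
    d/dx( y' / sqrt(1 + (y')^2) ) = 0  ⇒  y' / sqrt(1 + (y')^2) = const.
Hence y' is constant, so y(x) is affine.
Fitting the endpoints (-3, 3) and (1, 3):
    slope m = (3 − 3) / (1 − (-3)) = 0,
    intercept c = 3 − m·(-3) = 3.
Extremal: y(x) = 3.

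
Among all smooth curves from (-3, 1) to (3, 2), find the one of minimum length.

Arc-length functional: J[y] = ∫ sqrt(1 + (y')^2) dx.
Lagrangian L = sqrt(1 + (y')^2) has no explicit y dependence, so ∂L/∂y = 0 and the Euler-Lagrange equation gives
    d/dx( y' / sqrt(1 + (y')^2) ) = 0  ⇒  y' / sqrt(1 + (y')^2) = const.
Hence y' is constant, so y(x) is affine.
Fitting the endpoints (-3, 1) and (3, 2):
    slope m = (2 − 1) / (3 − (-3)) = 1/6,
    intercept c = 1 − m·(-3) = 3/2.
Extremal: y(x) = (1/6) x + 3/2.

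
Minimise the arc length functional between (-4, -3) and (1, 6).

Arc-length functional: J[y] = ∫ sqrt(1 + (y')^2) dx.
Lagrangian L = sqrt(1 + (y')^2) has no explicit y dependence, so ∂L/∂y = 0 and the Euler-Lagrange equation gives
    d/dx( y' / sqrt(1 + (y')^2) ) = 0  ⇒  y' / sqrt(1 + (y')^2) = const.
Hence y' is constant, so y(x) is affine.
Fitting the endpoints (-4, -3) and (1, 6):
    slope m = (6 − (-3)) / (1 − (-4)) = 9/5,
    intercept c = (-3) − m·(-4) = 21/5.
Extremal: y(x) = (9/5) x + 21/5.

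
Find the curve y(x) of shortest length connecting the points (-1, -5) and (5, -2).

Arc-length functional: J[y] = ∫ sqrt(1 + (y')^2) dx.
Lagrangian L = sqrt(1 + (y')^2) has no explicit y dependence, so ∂L/∂y = 0 and the Euler-Lagrange equation gives
    d/dx( y' / sqrt(1 + (y')^2) ) = 0  ⇒  y' / sqrt(1 + (y')^2) = const.
Hence y' is constant, so y(x) is affine.
Fitting the endpoints (-1, -5) and (5, -2):
    slope m = ((-2) − (-5)) / (5 − (-1)) = 1/2,
    intercept c = (-5) − m·(-1) = -9/2.
Extremal: y(x) = (1/2) x - 9/2.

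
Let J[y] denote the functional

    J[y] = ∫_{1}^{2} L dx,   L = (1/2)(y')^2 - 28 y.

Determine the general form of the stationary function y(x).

The Lagrangian is L = (1/2)(y')^2 - 28 y.
∂L/∂y = -28.
∂L/∂y' = y'.
The Euler-Lagrange equation d/dx(∂L/∂y') − ∂L/∂y = 0 becomes:
    y'' + 28 = 0
General solution: y(x) = -14 x^2 + A x + B, where A and B are arbitrary constants fixed by the endpoint conditions.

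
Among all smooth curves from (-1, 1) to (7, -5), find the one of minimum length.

Arc-length functional: J[y] = ∫ sqrt(1 + (y')^2) dx.
Lagrangian L = sqrt(1 + (y')^2) has no explicit y dependence, so ∂L/∂y = 0 and the Euler-Lagrange equation gives
    d/dx( y' / sqrt(1 + (y')^2) ) = 0  ⇒  y' / sqrt(1 + (y')^2) = const.
Hence y' is constant, so y(x) is affine.
Fitting the endpoints (-1, 1) and (7, -5):
    slope m = ((-5) − 1) / (7 − (-1)) = -3/4,
    intercept c = 1 − m·(-1) = 1/4.
Extremal: y(x) = (-3/4) x + 1/4.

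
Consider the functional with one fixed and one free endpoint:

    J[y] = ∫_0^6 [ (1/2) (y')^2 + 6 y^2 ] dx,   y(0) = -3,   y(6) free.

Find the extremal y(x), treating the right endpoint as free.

The Lagrangian L = (1/2) (y')^2 + 6 y^2 gives
    ∂L/∂y = 12 y,   ∂L/∂y' = y'.
Euler-Lagrange: y'' − 12 y = 0.
With k = sqrt(12), the general solution is
    y(x) = A cosh(sqrt(12) x) + B sinh(sqrt(12) x).
Fixed left endpoint y(0) = -3 ⇒ A = -3.
The right endpoint x = 6 is free, so the natural (transversality) condition is ∂L/∂y' |_{x=6} = 0, i.e. y'(6) = 0.
Compute y'(x) = A k sinh(k x) + B k cosh(k x), so
    y'(6) = A k sinh(k·6) + B k cosh(k·6) = 0
    ⇒ B = −A tanh(k·6) = 3 tanh(sqrt(12)·6).
Therefore the extremal is
    y(x) = −3 cosh(sqrt(12) x) + 3 tanh(sqrt(12)·6) sinh(sqrt(12) x).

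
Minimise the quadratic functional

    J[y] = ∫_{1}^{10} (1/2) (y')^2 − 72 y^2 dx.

The Lagrangian is L = (1/2) (y')^2 − 72 y^2.
Compute ∂L/∂y = -144y, ∂L/∂y' = y'.
The Euler-Lagrange equation d/dx(∂L/∂y') − ∂L/∂y = 0 reduces to
    y'' + 144 y = 0.
Its general solution is
    y(x) = A sin(12x) + B cos(12x),
with A, B fixed by the endpoint conditions.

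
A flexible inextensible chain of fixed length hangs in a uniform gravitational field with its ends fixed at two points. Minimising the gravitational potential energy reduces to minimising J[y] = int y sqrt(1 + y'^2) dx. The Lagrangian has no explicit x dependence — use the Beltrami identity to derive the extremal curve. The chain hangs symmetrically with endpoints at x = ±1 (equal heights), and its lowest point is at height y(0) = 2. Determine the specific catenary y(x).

The Lagrangian L(y, y') = y sqrt(1 + y'^2) has no explicit x dependence, so the Beltrami identity applies:
    L − y' ∂L/∂y' = C.
Compute ∂L/∂y' = y · y' / sqrt(1 + y'^2). Then
    L − y' ∂L/∂y'
    = y sqrt(1 + y'^2) − y · y'^2 / sqrt(1 + y'^2)
    = y (1 + y'^2 − y'^2) / sqrt(1 + y'^2)
    = y / sqrt(1 + y'^2) = C.
Squaring gives y^2 = C^2 (1 + y'^2), i.e.
    y'^2 = y^2 / C^2 − 1.
Separating variables,
    dy / sqrt(y^2 − C^2) = dx / C,
and integrating gives arccosh(y / C) = (x − a)/C, so
    y(x) = C cosh((x − a)/C),
the catenary. The constants C and a are fixed by the two endpoint conditions (and, for the hanging-chain problem, the length constraint selects C).
Now fit the given data. The endpoints x = ±1 are symmetric at equal height, so the catenary is even about its minimum: a = 0 and y(x) = C cosh(x/C). The lowest point is y(0) = C cosh(0) = C, and we are told y(0) = 2, so C = 2. Therefore
    y(x) = 2 cosh(x/2),
and at the endpoints
    y(±1) = 2 cosh(1/2).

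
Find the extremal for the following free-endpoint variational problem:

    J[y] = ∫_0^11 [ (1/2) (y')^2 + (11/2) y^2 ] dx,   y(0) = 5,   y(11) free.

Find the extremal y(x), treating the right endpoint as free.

The Lagrangian L = (1/2) (y')^2 + (11/2) y^2 gives
    ∂L/∂y = 11 y,   ∂L/∂y' = y'.
Euler-Lagrange: y'' − 11 y = 0.
With k = sqrt(11), the general solution is
    y(x) = A cosh(sqrt(11) x) + B sinh(sqrt(11) x).
Fixed left endpoint y(0) = 5 ⇒ A = 5.
The right endpoint x = 11 is free, so the natural (transversality) condition is ∂L/∂y' |_{x=11} = 0, i.e. y'(11) = 0.
Compute y'(x) = A k sinh(k x) + B k cosh(k x), so
    y'(11) = A k sinh(k·11) + B k cosh(k·11) = 0
    ⇒ B = −A tanh(k·11) = − 5 tanh(sqrt(11)·11).
Therefore the extremal is
    y(x) = 5 cosh(sqrt(11) x) − 5 tanh(sqrt(11)·11) sinh(sqrt(11) x).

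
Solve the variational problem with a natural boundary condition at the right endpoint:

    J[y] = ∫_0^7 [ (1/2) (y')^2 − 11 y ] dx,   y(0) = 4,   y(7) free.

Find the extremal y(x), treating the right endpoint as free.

The Lagrangian L = (1/2) (y')^2 − 11 y gives
    ∂L/∂y = −11,   ∂L/∂y' = y'.
Euler-Lagrange: d/dx(y') − (−11) = 0, i.e. y'' + 11 = 0, so
    y(x) = −(11/2) x^2 + C1 x + C2.
Fixed left endpoint y(0) = 4 ⇒ C2 = 4.
The right endpoint x = 7 is free, so the natural (transversality) condition is ∂L/∂y' |_{x=7} = 0, i.e. y'(7) = 0.
Compute y'(x) = −11 x + C1, so y'(7) = −77 + C1 = 0 ⇒ C1 = 77.
Therefore the extremal is
    y(x) = −(11/2) x^2 + 77 x + 4.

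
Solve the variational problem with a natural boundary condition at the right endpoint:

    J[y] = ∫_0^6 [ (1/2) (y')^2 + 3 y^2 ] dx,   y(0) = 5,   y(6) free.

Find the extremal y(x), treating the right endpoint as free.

The Lagrangian L = (1/2) (y')^2 + 3 y^2 gives
    ∂L/∂y = 6 y,   ∂L/∂y' = y'.
Euler-Lagrange: y'' − 6 y = 0.
With k = sqrt(6), the general solution is
    y(x) = A cosh(sqrt(6) x) + B sinh(sqrt(6) x).
Fixed left endpoint y(0) = 5 ⇒ A = 5.
The right endpoint x = 6 is free, so the natural (transversality) condition is ∂L/∂y' |_{x=6} = 0, i.e. y'(6) = 0.
Compute y'(x) = A k sinh(k x) + B k cosh(k x), so
    y'(6) = A k sinh(k·6) + B k cosh(k·6) = 0
    ⇒ B = −A tanh(k·6) = − 5 tanh(sqrt(6)·6).
Therefore the extremal is
    y(x) = 5 cosh(sqrt(6) x) − 5 tanh(sqrt(6)·6) sinh(sqrt(6) x).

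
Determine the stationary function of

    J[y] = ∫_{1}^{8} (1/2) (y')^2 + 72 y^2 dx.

The Lagrangian is L = (1/2) (y')^2 + 72 y^2.
Compute ∂L/∂y = 144y, ∂L/∂y' = y'.
The Euler-Lagrange equation d/dx(∂L/∂y') − ∂L/∂y = 0 reduces to
    y'' − 144 y = 0.
Its general solution is
    y(x) = A e^(12x) + B e^(−12x),
with A, B fixed by the endpoint conditions.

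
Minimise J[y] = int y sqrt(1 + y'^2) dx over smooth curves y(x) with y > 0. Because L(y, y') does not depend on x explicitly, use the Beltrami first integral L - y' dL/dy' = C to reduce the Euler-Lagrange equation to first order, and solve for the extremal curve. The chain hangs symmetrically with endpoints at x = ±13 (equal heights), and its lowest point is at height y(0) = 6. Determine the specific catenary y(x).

The Lagrangian L(y, y') = y sqrt(1 + y'^2) has no explicit x dependence, so the Beltrami identity applies:
    L − y' ∂L/∂y' = C.
Compute ∂L/∂y' = y · y' / sqrt(1 + y'^2). Then
    L − y' ∂L/∂y'
    = y sqrt(1 + y'^2) − y · y'^2 / sqrt(1 + y'^2)
    = y (1 + y'^2 − y'^2) / sqrt(1 + y'^2)
    = y / sqrt(1 + y'^2) = C.
Squaring gives y^2 = C^2 (1 + y'^2), i.e.
    y'^2 = y^2 / C^2 − 1.
Separating variables,
    dy / sqrt(y^2 − C^2) = dx / C,
and integrating gives arccosh(y / C) = (x − a)/C, so
    y(x) = C cosh((x − a)/C),
the catenary. The constants C and a are fixed by the two endpoint conditions (and, for the hanging-chain problem, the length constraint selects C).
Now fit the given data. The endpoints x = ±13 are symmetric at equal height, so the catenary is even about its minimum: a = 0 and y(x) = C cosh(x/C). The lowest point is y(0) = C cosh(0) = C, and we are told y(0) = 6, so C = 6. Therefore
    y(x) = 6 cosh(x/6),
and at the endpoints
    y(±13) = 6 cosh(13/6).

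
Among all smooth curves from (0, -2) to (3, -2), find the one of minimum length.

Arc-length functional: J[y] = ∫ sqrt(1 + (y')^2) dx.
Lagrangian L = sqrt(1 + (y')^2) has no explicit y dependence, so ∂L/∂y = 0 and the Euler-Lagrange equation gives
    d/dx( y' / sqrt(1 + (y')^2) ) = 0  ⇒  y' / sqrt(1 + (y')^2) = const.
Hence y' is constant, so y(x) is affine.
Fitting the endpoints (0, -2) and (3, -2):
    slope m = ((-2) − (-2)) / (3 − 0) = 0,
    intercept c = (-2) − m·0 = -2.
Extremal: y(x) = -2.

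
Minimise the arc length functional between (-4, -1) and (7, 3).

Arc-length functional: J[y] = ∫ sqrt(1 + (y')^2) dx.
Lagrangian L = sqrt(1 + (y')^2) has no explicit y dependence, so ∂L/∂y = 0 and the Euler-Lagrange equation gives
    d/dx( y' / sqrt(1 + (y')^2) ) = 0  ⇒  y' / sqrt(1 + (y')^2) = const.
Hence y' is constant, so y(x) is affine.
Fitting the endpoints (-4, -1) and (7, 3):
    slope m = (3 − (-1)) / (7 − (-4)) = 4/11,
    intercept c = (-1) − m·(-4) = 5/11.
Extremal: y(x) = (4/11) x + 5/11.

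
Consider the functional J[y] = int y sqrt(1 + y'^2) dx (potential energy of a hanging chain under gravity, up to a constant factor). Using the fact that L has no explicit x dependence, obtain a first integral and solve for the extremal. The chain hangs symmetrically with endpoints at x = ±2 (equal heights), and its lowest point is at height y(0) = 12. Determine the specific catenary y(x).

The Lagrangian L(y, y') = y sqrt(1 + y'^2) has no explicit x dependence, so the Beltrami identity applies:
    L − y' ∂L/∂y' = C.
Compute ∂L/∂y' = y · y' / sqrt(1 + y'^2). Then
    L − y' ∂L/∂y'
    = y sqrt(1 + y'^2) − y · y'^2 / sqrt(1 + y'^2)
    = y (1 + y'^2 − y'^2) / sqrt(1 + y'^2)
    = y / sqrt(1 + y'^2) = C.
Squaring gives y^2 = C^2 (1 + y'^2), i.e.
    y'^2 = y^2 / C^2 − 1.
Separating variables,
    dy / sqrt(y^2 − C^2) = dx / C,
and integrating gives arccosh(y / C) = (x − a)/C, so
    y(x) = C cosh((x − a)/C),
the catenary. The constants C and a are fixed by the two endpoint conditions (and, for the hanging-chain problem, the length constraint selects C).
Now fit the given data. The endpoints x = ±2 are symmetric at equal height, so the catenary is even about its minimum: a = 0 and y(x) = C cosh(x/C). The lowest point is y(0) = C cosh(0) = C, and we are told y(0) = 12, so C = 12. Therefore
    y(x) = 12 cosh(x/12),
and at the endpoints
    y(±2) = 12 cosh(2/12).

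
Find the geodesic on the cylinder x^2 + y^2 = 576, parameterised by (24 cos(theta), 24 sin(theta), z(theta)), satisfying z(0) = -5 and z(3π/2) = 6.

Parameterise the cylinder of radius R = 24 as
    r(θ) = (24 cos θ, 24 sin θ, z(θ)).
The arc-length element is
    ds = sqrt(576 + (dz/dθ)^2) dθ,
so the Lagrangian is L = sqrt(576 + z'^2).
L depends on z' only, not on z or θ, so ∂L/∂z = 0 and
    ∂L/∂z' = z' / sqrt(576 + z'^2).
The Euler-Lagrange equation gives
    d/dθ( z' / sqrt(576 + z'^2) ) = 0,
so z' is constant. Integrating once:
    z(θ) = a θ + b,
a helix on the cylinder (a straight line when the cylinder is unrolled). The constants a, b are determined by the endpoint conditions.
With endpoint conditions z(0) = -5 and z(3π/2) = 6: from z(0) = b we get b = -5, and a·3π/2 + -5 = 6 gives a = 22/(3π), so
    z(θ) = (22/(3π)) θ − 5.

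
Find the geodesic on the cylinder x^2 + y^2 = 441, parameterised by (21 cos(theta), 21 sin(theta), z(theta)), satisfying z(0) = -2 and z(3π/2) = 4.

Parameterise the cylinder of radius R = 21 as
    r(θ) = (21 cos θ, 21 sin θ, z(θ)).
The arc-length element is
    ds = sqrt(441 + (dz/dθ)^2) dθ,
so the Lagrangian is L = sqrt(441 + z'^2).
L depends on z' only, not on z or θ, so ∂L/∂z = 0 and
    ∂L/∂z' = z' / sqrt(441 + z'^2).
The Euler-Lagrange equation gives
    d/dθ( z' / sqrt(441 + z'^2) ) = 0,
so z' is constant. Integrating once:
    z(θ) = a θ + b,
a helix on the cylinder (a straight line when the cylinder is unrolled). The constants a, b are determined by the endpoint conditions.
With endpoint conditions z(0) = -2 and z(3π/2) = 4: from z(0) = b we get b = -2, and a·3π/2 + -2 = 4 gives a = 4/π, so
    z(θ) = (4/π) θ − 2.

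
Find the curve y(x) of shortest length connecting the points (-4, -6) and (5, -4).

Arc-length functional: J[y] = ∫ sqrt(1 + (y')^2) dx.
Lagrangian L = sqrt(1 + (y')^2) has no explicit y dependence, so ∂L/∂y = 0 and the Euler-Lagrange equation gives
    d/dx( y' / sqrt(1 + (y')^2) ) = 0  ⇒  y' / sqrt(1 + (y')^2) = const.
Hence y' is constant, so y(x) is affine.
Fitting the endpoints (-4, -6) and (5, -4):
    slope m = ((-4) − (-6)) / (5 − (-4)) = 2/9,
    intercept c = (-6) − m·(-4) = -46/9.
Extremal: y(x) = (2/9) x - 46/9.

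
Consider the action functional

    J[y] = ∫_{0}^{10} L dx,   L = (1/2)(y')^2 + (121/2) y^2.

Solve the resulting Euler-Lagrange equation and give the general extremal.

The Lagrangian is L = (1/2)(y')^2 + (121/2) y^2.
∂L/∂y = 121y.
∂L/∂y' = y'.
The Euler-Lagrange equation d/dx(∂L/∂y') − ∂L/∂y = 0 becomes:
    y'' - 121 y = 0
General solution: y(x) = A e^(11x) + B e^(-11x), where A and B are arbitrary constants fixed by the endpoint conditions.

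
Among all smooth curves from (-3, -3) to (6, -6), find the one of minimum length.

Arc-length functional: J[y] = ∫ sqrt(1 + (y')^2) dx.
Lagrangian L = sqrt(1 + (y')^2) has no explicit y dependence, so ∂L/∂y = 0 and the Euler-Lagrange equation gives
    d/dx( y' / sqrt(1 + (y')^2) ) = 0  ⇒  y' / sqrt(1 + (y')^2) = const.
Hence y' is constant, so y(x) is affine.
Fitting the endpoints (-3, -3) and (6, -6):
    slope m = ((-6) − (-3)) / (6 − (-3)) = -1/3,
    intercept c = (-3) − m·(-3) = -4.
Extremal: y(x) = (-1/3) x - 4.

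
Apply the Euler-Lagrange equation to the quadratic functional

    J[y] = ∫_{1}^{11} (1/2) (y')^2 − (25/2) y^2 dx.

The Lagrangian is L = (1/2) (y')^2 − (25/2) y^2.
Compute ∂L/∂y = -25y, ∂L/∂y' = y'.
The Euler-Lagrange equation d/dx(∂L/∂y') − ∂L/∂y = 0 reduces to
    y'' + 25 y = 0.
Its general solution is
    y(x) = A sin(5x) + B cos(5x),
with A, B fixed by the endpoint conditions.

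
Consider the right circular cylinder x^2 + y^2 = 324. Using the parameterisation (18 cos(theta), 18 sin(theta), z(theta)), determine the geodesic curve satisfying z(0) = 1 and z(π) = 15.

Parameterise the cylinder of radius R = 18 as
    r(θ) = (18 cos θ, 18 sin θ, z(θ)).
The arc-length element is
    ds = sqrt(324 + (dz/dθ)^2) dθ,
so the Lagrangian is L = sqrt(324 + z'^2).
L depends on z' only, not on z or θ, so ∂L/∂z = 0 and
    ∂L/∂z' = z' / sqrt(324 + z'^2).
The Euler-Lagrange equation gives
    d/dθ( z' / sqrt(324 + z'^2) ) = 0,
so z' is constant. Integrating once:
    z(θ) = a θ + b,
a helix on the cylinder (a straight line when the cylinder is unrolled). The constants a, b are determined by the endpoint conditions.
With endpoint conditions z(0) = 1 and z(π) = 15: from z(0) = b we get b = 1, and a·π + 1 = 15 gives a = 14/π, so
    z(θ) = (14/π) θ + 1.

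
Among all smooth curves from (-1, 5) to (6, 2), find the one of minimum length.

Arc-length functional: J[y] = ∫ sqrt(1 + (y')^2) dx.
Lagrangian L = sqrt(1 + (y')^2) has no explicit y dependence, so ∂L/∂y = 0 and the Euler-Lagrange equation gives
    d/dx( y' / sqrt(1 + (y')^2) ) = 0  ⇒  y' / sqrt(1 + (y')^2) = const.
Hence y' is constant, so y(x) is affine.
Fitting the endpoints (-1, 5) and (6, 2):
    slope m = (2 − 5) / (6 − (-1)) = -3/7,
    intercept c = 5 − m·(-1) = 32/7.
Extremal: y(x) = (-3/7) x + 32/7.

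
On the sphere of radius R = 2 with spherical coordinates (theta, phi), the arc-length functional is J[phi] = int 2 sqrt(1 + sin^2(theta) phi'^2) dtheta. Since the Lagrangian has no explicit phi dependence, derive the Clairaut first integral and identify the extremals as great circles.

On the sphere of radius R = 2 with spherical coordinates (θ, φ), the induced metric is
    ds^2 = 4(dθ^2 + sin^2(θ) dφ^2).
Parameterise by θ; the arc-length functional is
    J[φ] = ∫ 2 sqrt(1 + sin^2(θ) (dφ/dθ)^2) dθ,
so L = 2 sqrt(1 + sin^2(θ) φ'^2). Compute
    ∂L/∂φ = 0  (L has no explicit φ dependence),
    ∂L/∂φ' = 2 sin^2(θ) φ' / sqrt(1 + sin^2(θ) φ'^2).
Since ∂L/∂φ = 0, the Euler-Lagrange equation
    d/dθ(∂L/∂φ') − ∂L/∂φ = 0
reduces to d/dθ(∂L/∂φ') = 0, i.e. the momentum conjugate to φ is conserved:
    2 sin^2(θ) φ' / sqrt(1 + sin^2(θ) φ'^2) = C.
The overall factor of 2 is constant, so dividing through gives Clairaut's relation sin^2(θ) φ' / sqrt(1 + sin^2(θ) φ'^2) = C' (with C' = C/2). Solving for φ' and integrating gives the great-circle family
    cot(θ) = A cos(φ − φ_0),
i.e. the intersection of the sphere with a plane through the origin. The two constants A and φ_0 (equivalently C and one phase) are fixed by the two endpoint conditions.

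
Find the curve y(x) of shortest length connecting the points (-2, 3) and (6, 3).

Arc-length functional: J[y] = ∫ sqrt(1 + (y')^2) dx.
Lagrangian L = sqrt(1 + (y')^2) has no explicit y dependence, so ∂L/∂y = 0 and the Euler-Lagrange equation gives
    d/dx( y' / sqrt(1 + (y')^2) ) = 0  ⇒  y' / sqrt(1 + (y')^2) = const.
Hence y' is constant, so y(x) is affine.
Fitting the endpoints (-2, 3) and (6, 3):
    slope m = (3 − 3) / (6 − (-2)) = 0,
    intercept c = 3 − m·(-2) = 3.
Extremal: y(x) = 3.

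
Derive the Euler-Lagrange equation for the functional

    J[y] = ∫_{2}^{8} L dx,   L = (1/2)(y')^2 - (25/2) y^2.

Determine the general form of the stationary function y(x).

The Lagrangian is L = (1/2)(y')^2 - (25/2) y^2.
∂L/∂y = -25y.
∂L/∂y' = y'.
The Euler-Lagrange equation d/dx(∂L/∂y') − ∂L/∂y = 0 becomes:
    y'' + 25 y = 0
General solution: y(x) = A sin(5x) + B cos(5x), where A and B are arbitrary constants fixed by the endpoint conditions.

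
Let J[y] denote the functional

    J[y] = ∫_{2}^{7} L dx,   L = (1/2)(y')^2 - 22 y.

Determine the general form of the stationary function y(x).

The Lagrangian is L = (1/2)(y')^2 - 22 y.
∂L/∂y = -22.
∂L/∂y' = y'.
The Euler-Lagrange equation d/dx(∂L/∂y') − ∂L/∂y = 0 becomes:
    y'' + 22 = 0
General solution: y(x) = -11 x^2 + A x + B, where A and B are arbitrary constants fixed by the endpoint conditions.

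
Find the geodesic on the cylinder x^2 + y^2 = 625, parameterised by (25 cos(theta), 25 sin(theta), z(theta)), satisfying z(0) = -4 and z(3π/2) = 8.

Parameterise the cylinder of radius R = 25 as
    r(θ) = (25 cos θ, 25 sin θ, z(θ)).
The arc-length element is
    ds = sqrt(625 + (dz/dθ)^2) dθ,
so the Lagrangian is L = sqrt(625 + z'^2).
L depends on z' only, not on z or θ, so ∂L/∂z = 0 and
    ∂L/∂z' = z' / sqrt(625 + z'^2).
The Euler-Lagrange equation gives
    d/dθ( z' / sqrt(625 + z'^2) ) = 0,
so z' is constant. Integrating once:
    z(θ) = a θ + b,
a helix on the cylinder (a straight line when the cylinder is unrolled). The constants a, b are determined by the endpoint conditions.
With endpoint conditions z(0) = -4 and z(3π/2) = 8: from z(0) = b we get b = -4, and a·3π/2 + -4 = 8 gives a = 8/π, so
    z(θ) = (8/π) θ − 4.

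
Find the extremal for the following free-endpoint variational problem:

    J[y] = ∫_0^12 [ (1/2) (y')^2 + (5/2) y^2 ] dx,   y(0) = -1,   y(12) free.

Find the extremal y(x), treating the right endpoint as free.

The Lagrangian L = (1/2) (y')^2 + (5/2) y^2 gives
    ∂L/∂y = 5 y,   ∂L/∂y' = y'.
Euler-Lagrange: y'' − 5 y = 0.
With k = sqrt(5), the general solution is
    y(x) = A cosh(sqrt(5) x) + B sinh(sqrt(5) x).
Fixed left endpoint y(0) = -1 ⇒ A = -1.
The right endpoint x = 12 is free, so the natural (transversality) condition is ∂L/∂y' |_{x=12} = 0, i.e. y'(12) = 0.
Compute y'(x) = A k sinh(k x) + B k cosh(k x), so
    y'(12) = A k sinh(k·12) + B k cosh(k·12) = 0
    ⇒ B = −A tanh(k·12) = tanh(sqrt(5)·12).
Therefore the extremal is
    y(x) = −cosh(sqrt(5) x) + tanh(sqrt(5)·12) sinh(sqrt(5) x).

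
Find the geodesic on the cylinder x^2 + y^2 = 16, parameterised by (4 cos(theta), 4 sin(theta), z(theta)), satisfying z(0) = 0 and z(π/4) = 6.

Parameterise the cylinder of radius R = 4 as
    r(θ) = (4 cos θ, 4 sin θ, z(θ)).
The arc-length element is
    ds = sqrt(16 + (dz/dθ)^2) dθ,
so the Lagrangian is L = sqrt(16 + z'^2).
L depends on z' only, not on z or θ, so ∂L/∂z = 0 and
    ∂L/∂z' = z' / sqrt(16 + z'^2).
The Euler-Lagrange equation gives
    d/dθ( z' / sqrt(16 + z'^2) ) = 0,
so z' is constant. Integrating once:
    z(θ) = a θ + b,
a helix on the cylinder (a straight line when the cylinder is unrolled). The constants a, b are determined by the endpoint conditions.
With endpoint conditions z(0) = 0 and z(π/4) = 6: from z(0) = b we get b = 0, and a·π/4 + 0 = 6 gives a = 24/π, so
    z(θ) = (24/π) θ.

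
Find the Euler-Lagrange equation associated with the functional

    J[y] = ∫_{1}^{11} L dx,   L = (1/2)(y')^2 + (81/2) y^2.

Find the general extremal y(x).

The Lagrangian is L = (1/2)(y')^2 + (81/2) y^2.
∂L/∂y = 81y.
∂L/∂y' = y'.
The Euler-Lagrange equation d/dx(∂L/∂y') − ∂L/∂y = 0 becomes:
    y'' - 81 y = 0
General solution: y(x) = A e^(9x) + B e^(-9x), where A and B are arbitrary constants fixed by the endpoint conditions.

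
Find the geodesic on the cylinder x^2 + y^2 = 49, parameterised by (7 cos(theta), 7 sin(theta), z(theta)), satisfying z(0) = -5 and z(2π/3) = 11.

Parameterise the cylinder of radius R = 7 as
    r(θ) = (7 cos θ, 7 sin θ, z(θ)).
The arc-length element is
    ds = sqrt(49 + (dz/dθ)^2) dθ,
so the Lagrangian is L = sqrt(49 + z'^2).
L depends on z' only, not on z or θ, so ∂L/∂z = 0 and
    ∂L/∂z' = z' / sqrt(49 + z'^2).
The Euler-Lagrange equation gives
    d/dθ( z' / sqrt(49 + z'^2) ) = 0,
so z' is constant. Integrating once:
    z(θ) = a θ + b,
a helix on the cylinder (a straight line when the cylinder is unrolled). The constants a, b are determined by the endpoint conditions.
With endpoint conditions z(0) = -5 and z(2π/3) = 11: from z(0) = b we get b = -5, and a·2π/3 + -5 = 11 gives a = 24/π, so
    z(θ) = (24/π) θ − 5.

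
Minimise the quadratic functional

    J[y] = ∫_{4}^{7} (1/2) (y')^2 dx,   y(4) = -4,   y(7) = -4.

The Lagrangian is L = (1/2) (y')^2.
Compute ∂L/∂y = 0, ∂L/∂y' = y'.
The Euler-Lagrange equation d/dx(∂L/∂y') − ∂L/∂y = 0 reduces to
    y'' = 0.
Its general solution is
    y(x) = A x + B,
with A, B fixed by the endpoint conditions.
Applying the endpoint conditions y(4) = -4 and y(7) = -4: solve A·4 + B = -4 and A·7 + B = -4. Subtracting gives A(7 − 4) = -4 − -4, so A = 0, and B = -4 − A·4 = -4. Therefore
    y(x) = -4.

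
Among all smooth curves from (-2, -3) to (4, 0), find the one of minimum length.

Arc-length functional: J[y] = ∫ sqrt(1 + (y')^2) dx.
Lagrangian L = sqrt(1 + (y')^2) has no explicit y dependence, so ∂L/∂y = 0 and the Euler-Lagrange equation gives
    d/dx( y' / sqrt(1 + (y')^2) ) = 0  ⇒  y' / sqrt(1 + (y')^2) = const.
Hence y' is constant, so y(x) is affine.
Fitting the endpoints (-2, -3) and (4, 0):
    slope m = (0 − (-3)) / (4 − (-2)) = 1/2,
    intercept c = (-3) − m·(-2) = -2.
Extremal: y(x) = (1/2) x - 2.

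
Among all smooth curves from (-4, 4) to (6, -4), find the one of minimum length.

Arc-length functional: J[y] = ∫ sqrt(1 + (y')^2) dx.
Lagrangian L = sqrt(1 + (y')^2) has no explicit y dependence, so ∂L/∂y = 0 and the Euler-Lagrange equation gives
    d/dx( y' / sqrt(1 + (y')^2) ) = 0  ⇒  y' / sqrt(1 + (y')^2) = const.
Hence y' is constant, so y(x) is affine.
Fitting the endpoints (-4, 4) and (6, -4):
    slope m = ((-4) − 4) / (6 − (-4)) = -4/5,
    intercept c = 4 − m·(-4) = 4/5.
Extremal: y(x) = (-4/5) x + 4/5.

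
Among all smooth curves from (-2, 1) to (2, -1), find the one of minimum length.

Arc-length functional: J[y] = ∫ sqrt(1 + (y')^2) dx.
Lagrangian L = sqrt(1 + (y')^2) has no explicit y dependence, so ∂L/∂y = 0 and the Euler-Lagrange equation gives
    d/dx( y' / sqrt(1 + (y')^2) ) = 0  ⇒  y' / sqrt(1 + (y')^2) = const.
Hence y' is constant, so y(x) is affine.
Fitting the endpoints (-2, 1) and (2, -1):
    slope m = ((-1) − 1) / (2 − (-2)) = -1/2,
    intercept c = 1 − m·(-2) = 0.
Extremal: y(x) = (-1/2) x.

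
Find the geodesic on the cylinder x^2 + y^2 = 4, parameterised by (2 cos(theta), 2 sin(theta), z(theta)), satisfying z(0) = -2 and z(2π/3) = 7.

Parameterise the cylinder of radius R = 2 as
    r(θ) = (2 cos θ, 2 sin θ, z(θ)).
The arc-length element is
    ds = sqrt(4 + (dz/dθ)^2) dθ,
so the Lagrangian is L = sqrt(4 + z'^2).
L depends on z' only, not on z or θ, so ∂L/∂z = 0 and
    ∂L/∂z' = z' / sqrt(4 + z'^2).
The Euler-Lagrange equation gives
    d/dθ( z' / sqrt(4 + z'^2) ) = 0,
so z' is constant. Integrating once:
    z(θ) = a θ + b,
a helix on the cylinder (a straight line when the cylinder is unrolled). The constants a, b are determined by the endpoint conditions.
With endpoint conditions z(0) = -2 and z(2π/3) = 7: from z(0) = b we get b = -2, and a·2π/3 + -2 = 7 gives a = 27/(2π), so
    z(θ) = (27/(2π)) θ − 2.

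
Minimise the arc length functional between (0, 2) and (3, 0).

Arc-length functional: J[y] = ∫ sqrt(1 + (y')^2) dx.
Lagrangian L = sqrt(1 + (y')^2) has no explicit y dependence, so ∂L/∂y = 0 and the Euler-Lagrange equation gives
    d/dx( y' / sqrt(1 + (y')^2) ) = 0  ⇒  y' / sqrt(1 + (y')^2) = const.
Hence y' is constant, so y(x) is affine.
Fitting the endpoints (0, 2) and (3, 0):
    slope m = (0 − 2) / (3 − 0) = -2/3,
    intercept c = 2 − m·0 = 2.
Extremal: y(x) = (-2/3) x + 2.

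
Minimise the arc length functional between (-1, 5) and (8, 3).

Arc-length functional: J[y] = ∫ sqrt(1 + (y')^2) dx.
Lagrangian L = sqrt(1 + (y')^2) has no explicit y dependence, so ∂L/∂y = 0 and the Euler-Lagrange equation gives
    d/dx( y' / sqrt(1 + (y')^2) ) = 0  ⇒  y' / sqrt(1 + (y')^2) = const.
Hence y' is constant, so y(x) is affine.
Fitting the endpoints (-1, 5) and (8, 3):
    slope m = (3 − 5) / (8 − (-1)) = -2/9,
    intercept c = 5 − m·(-1) = 43/9.
Extremal: y(x) = (-2/9) x + 43/9.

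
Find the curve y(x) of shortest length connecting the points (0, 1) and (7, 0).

Arc-length functional: J[y] = ∫ sqrt(1 + (y')^2) dx.
Lagrangian L = sqrt(1 + (y')^2) has no explicit y dependence, so ∂L/∂y = 0 and the Euler-Lagrange equation gives
    d/dx( y' / sqrt(1 + (y')^2) ) = 0  ⇒  y' / sqrt(1 + (y')^2) = const.
Hence y' is constant, so y(x) is affine.
Fitting the endpoints (0, 1) and (7, 0):
    slope m = (0 − 1) / (7 − 0) = -1/7,
    intercept c = 1 − m·0 = 1.
Extremal: y(x) = (-1/7) x + 1.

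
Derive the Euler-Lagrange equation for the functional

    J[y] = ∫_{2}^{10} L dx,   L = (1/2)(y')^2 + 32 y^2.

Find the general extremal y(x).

The Lagrangian is L = (1/2)(y')^2 + 32 y^2.
∂L/∂y = 64y.
∂L/∂y' = y'.
The Euler-Lagrange equation d/dx(∂L/∂y') − ∂L/∂y = 0 becomes:
    y'' - 64 y = 0
General solution: y(x) = A e^(8x) + B e^(-8x), where A and B are arbitrary constants fixed by the endpoint conditions.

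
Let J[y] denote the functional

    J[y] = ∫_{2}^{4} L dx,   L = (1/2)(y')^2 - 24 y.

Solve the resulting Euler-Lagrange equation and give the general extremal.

The Lagrangian is L = (1/2)(y')^2 - 24 y.
∂L/∂y = -24.
∂L/∂y' = y'.
The Euler-Lagrange equation d/dx(∂L/∂y') − ∂L/∂y = 0 becomes:
    y'' + 24 = 0
General solution: y(x) = -12 x^2 + A x + B, where A and B are arbitrary constants fixed by the endpoint conditions.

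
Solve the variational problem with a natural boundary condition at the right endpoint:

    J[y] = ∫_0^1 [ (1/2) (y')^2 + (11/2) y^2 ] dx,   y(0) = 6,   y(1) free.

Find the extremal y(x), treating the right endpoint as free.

The Lagrangian L = (1/2) (y')^2 + (11/2) y^2 gives
    ∂L/∂y = 11 y,   ∂L/∂y' = y'.
Euler-Lagrange: y'' − 11 y = 0.
With k = sqrt(11), the general solution is
    y(x) = A cosh(sqrt(11) x) + B sinh(sqrt(11) x).
Fixed left endpoint y(0) = 6 ⇒ A = 6.
The right endpoint x = 1 is free, so the natural (transversality) condition is ∂L/∂y' |_{x=1} = 0, i.e. y'(1) = 0.
Compute y'(x) = A k sinh(k x) + B k cosh(k x), so
    y'(1) = A k sinh(k·1) + B k cosh(k·1) = 0
    ⇒ B = −A tanh(k·1) = − 6 tanh(sqrt(11)·1).
Therefore the extremal is
    y(x) = 6 cosh(sqrt(11) x) − 6 tanh(sqrt(11)·1) sinh(sqrt(11) x).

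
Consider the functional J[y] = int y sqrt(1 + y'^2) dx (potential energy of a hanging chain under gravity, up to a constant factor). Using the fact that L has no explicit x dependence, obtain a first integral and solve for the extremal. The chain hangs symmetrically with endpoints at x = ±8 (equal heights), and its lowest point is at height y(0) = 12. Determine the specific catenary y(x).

The Lagrangian L(y, y') = y sqrt(1 + y'^2) has no explicit x dependence, so the Beltrami identity applies:
    L − y' ∂L/∂y' = C.
Compute ∂L/∂y' = y · y' / sqrt(1 + y'^2). Then
    L − y' ∂L/∂y'
    = y sqrt(1 + y'^2) − y · y'^2 / sqrt(1 + y'^2)
    = y (1 + y'^2 − y'^2) / sqrt(1 + y'^2)
    = y / sqrt(1 + y'^2) = C.
Squaring gives y^2 = C^2 (1 + y'^2), i.e.
    y'^2 = y^2 / C^2 − 1.
Separating variables,
    dy / sqrt(y^2 − C^2) = dx / C,
and integrating gives arccosh(y / C) = (x − a)/C, so
    y(x) = C cosh((x − a)/C),
the catenary. The constants C and a are fixed by the two endpoint conditions (and, for the hanging-chain problem, the length constraint selects C).
Now fit the given data. The endpoints x = ±8 are symmetric at equal height, so the catenary is even about its minimum: a = 0 and y(x) = C cosh(x/C). The lowest point is y(0) = C cosh(0) = C, and we are told y(0) = 12, so C = 12. Therefore
    y(x) = 12 cosh(x/12),
and at the endpoints
    y(±8) = 12 cosh(8/12).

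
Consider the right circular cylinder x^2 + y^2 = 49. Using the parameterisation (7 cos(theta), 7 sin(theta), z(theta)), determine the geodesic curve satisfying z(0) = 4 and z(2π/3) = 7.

Parameterise the cylinder of radius R = 7 as
    r(θ) = (7 cos θ, 7 sin θ, z(θ)).
The arc-length element is
    ds = sqrt(49 + (dz/dθ)^2) dθ,
so the Lagrangian is L = sqrt(49 + z'^2).
L depends on z' only, not on z or θ, so ∂L/∂z = 0 and
    ∂L/∂z' = z' / sqrt(49 + z'^2).
The Euler-Lagrange equation gives
    d/dθ( z' / sqrt(49 + z'^2) ) = 0,
so z' is constant. Integrating once:
    z(θ) = a θ + b,
a helix on the cylinder (a straight line when the cylinder is unrolled). The constants a, b are determined by the endpoint conditions.
With endpoint conditions z(0) = 4 and z(2π/3) = 7: from z(0) = b we get b = 4, and a·2π/3 + 4 = 7 gives a = 9/(2π), so
    z(θ) = (9/(2π)) θ + 4.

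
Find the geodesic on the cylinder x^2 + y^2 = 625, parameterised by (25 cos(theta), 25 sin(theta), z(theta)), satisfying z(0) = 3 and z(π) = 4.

Parameterise the cylinder of radius R = 25 as
    r(θ) = (25 cos θ, 25 sin θ, z(θ)).
The arc-length element is
    ds = sqrt(625 + (dz/dθ)^2) dθ,
so the Lagrangian is L = sqrt(625 + z'^2).
L depends on z' only, not on z or θ, so ∂L/∂z = 0 and
    ∂L/∂z' = z' / sqrt(625 + z'^2).
The Euler-Lagrange equation gives
    d/dθ( z' / sqrt(625 + z'^2) ) = 0,
so z' is constant. Integrating once:
    z(θ) = a θ + b,
a helix on the cylinder (a straight line when the cylinder is unrolled). The constants a, b are determined by the endpoint conditions.
With endpoint conditions z(0) = 3 and z(π) = 4: from z(0) = b we get b = 3, and a·π + 3 = 4 gives a = 1/π, so
    z(θ) = (1/π) θ + 3.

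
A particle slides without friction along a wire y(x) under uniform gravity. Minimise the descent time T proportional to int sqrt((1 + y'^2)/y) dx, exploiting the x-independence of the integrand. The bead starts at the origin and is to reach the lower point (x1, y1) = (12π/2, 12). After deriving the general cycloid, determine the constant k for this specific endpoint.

The Lagrangian L = sqrt((1 + y'^2) / y) has no explicit x dependence, so the Beltrami identity applies:
    L − y' ∂L/∂y' = C.
Compute ∂L/∂y' = y' / sqrt(y (1 + y'^2)).
Substitute:
    sqrt((1 + y'^2)/y) − y'·y' / sqrt(y (1 + y'^2))
    = (1 + y'^2) / sqrt(y (1 + y'^2)) − y'^2 / sqrt(y (1 + y'^2))
    = 1 / sqrt(y (1 + y'^2)) = C.
Squaring and rearranging gives the first integral
    y (1 + y'^2) = 1/C^2 =: k   (constant).
Solving this first-order ODE by the substitution
    y = (k/2)(1 − cos θ)
yields the cycloid parameterisation
    x(θ) = (k/2)(θ − sin θ),   y(θ) = (k/2)(1 − cos θ).
The constant k is fixed by the endpoint condition.
Now fit the given lower endpoint (x1, y1) = (12π/2, 12). At the bottom of the first arch (θ = π), the parametric equations give
    y(π) = (k/2)(1 − cos π) = k,
    x(π) = (k/2)(π − sin π) = kπ/2.
Matching y(π) = 12 gives k = 12, consistent with x(π) = 12π/2. Therefore the specific cycloid is
    x(θ) = (12/2)(θ − sin θ),   y(θ) = (12/2)(1 − cos θ).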